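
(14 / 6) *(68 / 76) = 119 / 57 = 2.09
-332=-332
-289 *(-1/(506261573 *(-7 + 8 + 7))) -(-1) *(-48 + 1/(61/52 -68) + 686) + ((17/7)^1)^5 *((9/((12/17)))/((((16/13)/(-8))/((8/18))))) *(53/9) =-112956837960149537814277/6386658936012696600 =-17686.37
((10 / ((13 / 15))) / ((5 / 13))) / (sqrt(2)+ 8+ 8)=240 / 127 - 15 * sqrt(2) / 127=1.72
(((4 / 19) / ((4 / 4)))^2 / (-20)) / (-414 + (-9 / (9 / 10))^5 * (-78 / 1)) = -2 / 7039126365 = -0.00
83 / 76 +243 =18551 / 76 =244.09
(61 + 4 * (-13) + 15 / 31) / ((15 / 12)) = 1176 / 155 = 7.59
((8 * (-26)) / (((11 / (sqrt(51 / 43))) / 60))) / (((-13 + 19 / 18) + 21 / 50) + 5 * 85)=-351000 * sqrt(2193) / 5500517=-2.99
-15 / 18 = -5 / 6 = -0.83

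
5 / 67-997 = -66794 / 67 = -996.93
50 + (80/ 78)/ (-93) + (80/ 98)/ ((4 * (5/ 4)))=8913206/ 177723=50.15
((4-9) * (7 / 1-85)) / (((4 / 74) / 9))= 64935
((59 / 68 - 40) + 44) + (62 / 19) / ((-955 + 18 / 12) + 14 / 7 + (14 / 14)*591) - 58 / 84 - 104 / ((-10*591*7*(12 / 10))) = 6887551495 / 1651606236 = 4.17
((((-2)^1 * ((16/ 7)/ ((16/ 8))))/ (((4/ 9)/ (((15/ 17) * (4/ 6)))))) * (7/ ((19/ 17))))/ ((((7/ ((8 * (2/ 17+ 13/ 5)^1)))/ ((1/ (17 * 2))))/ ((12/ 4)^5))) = -2309472/ 5491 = -420.59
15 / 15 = 1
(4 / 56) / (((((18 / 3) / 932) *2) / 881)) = 205273 / 42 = 4887.45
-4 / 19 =-0.21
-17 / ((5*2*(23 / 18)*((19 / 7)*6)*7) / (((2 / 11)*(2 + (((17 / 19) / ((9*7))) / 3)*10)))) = -0.00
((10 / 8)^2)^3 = 15625 / 4096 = 3.81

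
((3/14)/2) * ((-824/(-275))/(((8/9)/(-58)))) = -80649/3850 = -20.95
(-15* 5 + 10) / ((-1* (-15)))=-13 / 3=-4.33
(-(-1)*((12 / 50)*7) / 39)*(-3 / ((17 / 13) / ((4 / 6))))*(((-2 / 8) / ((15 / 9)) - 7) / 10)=1001 / 21250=0.05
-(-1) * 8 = 8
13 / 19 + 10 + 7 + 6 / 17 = 5826 / 323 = 18.04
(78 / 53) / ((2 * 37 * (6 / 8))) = 52 / 1961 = 0.03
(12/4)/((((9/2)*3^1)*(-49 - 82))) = -2/1179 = -0.00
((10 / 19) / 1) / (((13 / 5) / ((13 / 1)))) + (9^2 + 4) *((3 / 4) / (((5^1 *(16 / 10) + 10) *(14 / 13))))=37795 / 6384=5.92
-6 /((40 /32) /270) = -1296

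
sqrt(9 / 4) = 3 / 2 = 1.50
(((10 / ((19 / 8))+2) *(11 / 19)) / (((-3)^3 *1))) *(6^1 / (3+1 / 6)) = -5192 / 20577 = -0.25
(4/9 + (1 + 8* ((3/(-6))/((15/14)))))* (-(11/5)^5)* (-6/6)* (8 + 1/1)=-16588253/15625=-1061.65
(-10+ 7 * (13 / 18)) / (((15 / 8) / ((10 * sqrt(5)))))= -712 * sqrt(5) / 27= -58.97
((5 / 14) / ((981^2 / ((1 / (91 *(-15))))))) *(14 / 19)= -1 / 4991766507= -0.00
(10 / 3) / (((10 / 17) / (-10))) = -170 / 3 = -56.67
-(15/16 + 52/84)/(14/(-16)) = 523/294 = 1.78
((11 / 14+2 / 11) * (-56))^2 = 355216 / 121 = 2935.67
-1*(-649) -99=550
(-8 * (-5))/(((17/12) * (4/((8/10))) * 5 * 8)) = 12/85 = 0.14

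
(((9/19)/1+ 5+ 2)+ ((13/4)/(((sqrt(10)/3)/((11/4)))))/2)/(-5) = -142/95 - 429 *sqrt(10)/1600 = -2.34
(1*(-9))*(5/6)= -15/2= -7.50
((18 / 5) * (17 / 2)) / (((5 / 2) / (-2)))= -612 / 25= -24.48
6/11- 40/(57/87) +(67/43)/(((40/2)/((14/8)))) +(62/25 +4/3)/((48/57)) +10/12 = -593240927/10784400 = -55.01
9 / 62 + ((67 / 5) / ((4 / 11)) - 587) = -341003 / 620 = -550.00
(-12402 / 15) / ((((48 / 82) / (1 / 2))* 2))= -28249 / 80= -353.11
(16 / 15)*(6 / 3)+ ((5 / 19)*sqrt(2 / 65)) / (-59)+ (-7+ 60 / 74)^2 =830423 / 20535 - sqrt(130) / 14573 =40.44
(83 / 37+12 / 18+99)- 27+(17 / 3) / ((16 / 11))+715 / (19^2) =17265013 / 213712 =80.79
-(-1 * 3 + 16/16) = 2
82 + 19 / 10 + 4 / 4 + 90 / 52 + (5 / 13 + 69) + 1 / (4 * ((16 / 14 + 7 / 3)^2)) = 216194221 / 1385540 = 156.04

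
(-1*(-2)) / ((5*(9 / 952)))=1904 / 45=42.31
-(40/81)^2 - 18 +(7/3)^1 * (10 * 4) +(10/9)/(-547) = 269478824/3588867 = 75.09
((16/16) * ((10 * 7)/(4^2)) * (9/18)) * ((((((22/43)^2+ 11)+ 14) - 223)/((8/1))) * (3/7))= -2742135/118336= -23.17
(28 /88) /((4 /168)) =147 /11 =13.36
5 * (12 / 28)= 15 / 7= 2.14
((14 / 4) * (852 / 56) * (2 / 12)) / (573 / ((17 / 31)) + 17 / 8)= 1207 / 142393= 0.01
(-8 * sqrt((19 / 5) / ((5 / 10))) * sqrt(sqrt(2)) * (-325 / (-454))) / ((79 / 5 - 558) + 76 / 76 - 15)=0.03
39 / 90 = 13 / 30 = 0.43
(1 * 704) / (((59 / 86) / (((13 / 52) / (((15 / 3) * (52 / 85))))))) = 64328 / 767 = 83.87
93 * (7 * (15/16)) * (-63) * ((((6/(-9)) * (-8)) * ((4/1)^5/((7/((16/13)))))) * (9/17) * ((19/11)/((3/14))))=-383015485440/2431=-157554704.01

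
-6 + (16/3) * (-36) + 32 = -166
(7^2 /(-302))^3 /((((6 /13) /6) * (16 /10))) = -7647185 /220348864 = -0.03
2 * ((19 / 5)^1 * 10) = 76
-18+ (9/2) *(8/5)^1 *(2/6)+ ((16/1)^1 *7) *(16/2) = 4402/5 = 880.40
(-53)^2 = 2809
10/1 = 10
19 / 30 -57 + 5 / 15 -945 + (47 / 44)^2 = -29036873 / 29040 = -999.89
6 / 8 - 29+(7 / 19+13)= -1131 / 76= -14.88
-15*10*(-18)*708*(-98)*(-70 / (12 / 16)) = 17484768000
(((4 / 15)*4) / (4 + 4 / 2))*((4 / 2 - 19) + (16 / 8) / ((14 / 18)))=-808 / 315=-2.57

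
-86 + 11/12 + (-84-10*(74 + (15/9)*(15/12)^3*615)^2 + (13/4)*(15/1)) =-264781419143/6144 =-43095934.11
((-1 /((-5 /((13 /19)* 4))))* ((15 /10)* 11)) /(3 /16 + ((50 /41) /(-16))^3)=30276719616 /627075145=48.28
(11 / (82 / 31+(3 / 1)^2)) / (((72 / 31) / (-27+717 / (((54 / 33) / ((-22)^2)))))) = 6724604227 / 77976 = 86239.41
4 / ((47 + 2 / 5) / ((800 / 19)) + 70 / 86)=688000 / 333629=2.06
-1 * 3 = -3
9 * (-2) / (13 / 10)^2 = -1800 / 169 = -10.65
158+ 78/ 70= 5569/ 35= 159.11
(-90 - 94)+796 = 612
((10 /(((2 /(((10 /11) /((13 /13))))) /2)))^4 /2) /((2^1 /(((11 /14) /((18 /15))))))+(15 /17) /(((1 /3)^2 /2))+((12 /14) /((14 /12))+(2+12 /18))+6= 1267615968 /1108723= 1143.31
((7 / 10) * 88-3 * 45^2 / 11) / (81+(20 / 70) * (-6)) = -188909 / 30525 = -6.19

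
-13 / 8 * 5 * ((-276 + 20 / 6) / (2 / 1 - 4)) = -1107.71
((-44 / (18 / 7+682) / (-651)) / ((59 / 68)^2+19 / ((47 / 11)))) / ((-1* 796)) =-298826 / 12527088060939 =-0.00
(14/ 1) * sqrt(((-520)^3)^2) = 1968512000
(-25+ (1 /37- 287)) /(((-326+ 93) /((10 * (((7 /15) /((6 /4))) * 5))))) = 1616020 /77589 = 20.83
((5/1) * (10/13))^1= 50/13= 3.85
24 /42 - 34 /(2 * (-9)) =155 /63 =2.46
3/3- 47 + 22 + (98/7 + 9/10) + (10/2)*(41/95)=-1319/190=-6.94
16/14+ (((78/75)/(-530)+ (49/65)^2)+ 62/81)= 1570950806/634827375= 2.47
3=3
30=30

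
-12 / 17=-0.71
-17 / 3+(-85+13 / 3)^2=58513 / 9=6501.44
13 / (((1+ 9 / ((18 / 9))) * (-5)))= -0.47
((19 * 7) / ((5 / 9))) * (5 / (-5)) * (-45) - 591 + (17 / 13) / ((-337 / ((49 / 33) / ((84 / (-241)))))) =17664536111 / 1734876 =10182.02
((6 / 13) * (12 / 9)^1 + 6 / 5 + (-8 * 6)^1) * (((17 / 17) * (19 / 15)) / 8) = -28519 / 3900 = -7.31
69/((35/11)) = 759/35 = 21.69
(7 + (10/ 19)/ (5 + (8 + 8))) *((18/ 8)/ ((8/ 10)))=42045/ 2128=19.76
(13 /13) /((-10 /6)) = -3 /5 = -0.60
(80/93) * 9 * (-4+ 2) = -480/31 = -15.48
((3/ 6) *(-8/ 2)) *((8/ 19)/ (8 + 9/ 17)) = -0.10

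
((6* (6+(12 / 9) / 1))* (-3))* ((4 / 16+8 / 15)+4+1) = -3817 / 5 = -763.40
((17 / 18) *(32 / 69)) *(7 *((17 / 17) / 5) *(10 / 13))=3808 / 8073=0.47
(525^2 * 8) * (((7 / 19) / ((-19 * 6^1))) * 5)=-35630.19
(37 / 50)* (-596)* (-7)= 77182 / 25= 3087.28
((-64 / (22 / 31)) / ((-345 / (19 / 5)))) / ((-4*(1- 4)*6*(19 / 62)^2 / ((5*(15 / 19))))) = 0.58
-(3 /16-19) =301 /16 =18.81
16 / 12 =4 / 3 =1.33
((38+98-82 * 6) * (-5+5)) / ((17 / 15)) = 0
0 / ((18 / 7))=0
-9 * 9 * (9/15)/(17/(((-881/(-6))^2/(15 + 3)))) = -2328483/680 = -3424.24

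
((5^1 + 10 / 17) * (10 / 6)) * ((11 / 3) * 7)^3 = 216853175 / 1377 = 157482.33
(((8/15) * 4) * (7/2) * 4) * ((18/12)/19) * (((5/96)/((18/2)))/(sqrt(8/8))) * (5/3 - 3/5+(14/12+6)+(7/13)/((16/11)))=187901/1600560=0.12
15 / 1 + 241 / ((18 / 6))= 286 / 3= 95.33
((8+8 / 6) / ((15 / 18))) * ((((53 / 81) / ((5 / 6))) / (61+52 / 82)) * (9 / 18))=17384 / 243675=0.07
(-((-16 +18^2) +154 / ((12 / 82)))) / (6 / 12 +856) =-8162 / 5139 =-1.59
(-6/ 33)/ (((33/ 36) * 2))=-12/ 121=-0.10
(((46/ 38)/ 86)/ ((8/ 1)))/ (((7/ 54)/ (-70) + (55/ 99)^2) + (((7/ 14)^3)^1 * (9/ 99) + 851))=4455/ 2155528682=0.00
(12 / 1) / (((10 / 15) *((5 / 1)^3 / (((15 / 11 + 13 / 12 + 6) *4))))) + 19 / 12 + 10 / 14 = 165467 / 23100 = 7.16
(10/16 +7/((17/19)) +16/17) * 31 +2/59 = 2335905/8024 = 291.11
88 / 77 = 8 / 7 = 1.14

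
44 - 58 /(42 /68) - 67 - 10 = -2665 /21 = -126.90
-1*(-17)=17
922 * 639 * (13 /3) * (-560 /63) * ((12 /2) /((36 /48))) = -544643840 /3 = -181547946.67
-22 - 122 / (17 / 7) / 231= -12464 / 561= -22.22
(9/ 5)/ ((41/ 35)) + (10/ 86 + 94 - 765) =-1180059/ 1763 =-669.35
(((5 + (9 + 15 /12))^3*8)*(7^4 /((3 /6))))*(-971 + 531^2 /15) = 12143820112823 /5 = 2428764022564.60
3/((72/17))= 17/24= 0.71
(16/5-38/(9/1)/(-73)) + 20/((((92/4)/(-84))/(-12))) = 66471746/75555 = 879.78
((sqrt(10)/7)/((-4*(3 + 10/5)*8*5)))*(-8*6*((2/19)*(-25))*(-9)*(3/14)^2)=243*sqrt(10)/26068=0.03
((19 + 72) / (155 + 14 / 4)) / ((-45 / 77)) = -14014 / 14265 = -0.98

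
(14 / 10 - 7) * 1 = -28 / 5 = -5.60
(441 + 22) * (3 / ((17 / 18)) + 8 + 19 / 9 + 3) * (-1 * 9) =-1153796 / 17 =-67870.35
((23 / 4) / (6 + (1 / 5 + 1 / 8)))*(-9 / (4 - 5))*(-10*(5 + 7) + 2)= -10620 / 11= -965.45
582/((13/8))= 358.15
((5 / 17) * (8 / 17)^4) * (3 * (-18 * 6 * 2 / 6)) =-2211840 / 1419857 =-1.56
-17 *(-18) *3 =918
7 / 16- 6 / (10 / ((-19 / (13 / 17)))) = 15959 / 1040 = 15.35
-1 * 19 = -19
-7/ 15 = -0.47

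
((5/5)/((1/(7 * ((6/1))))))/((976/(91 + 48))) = 2919/488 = 5.98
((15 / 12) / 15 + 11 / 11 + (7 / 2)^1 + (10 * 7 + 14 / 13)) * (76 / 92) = 224257 / 3588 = 62.50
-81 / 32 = -2.53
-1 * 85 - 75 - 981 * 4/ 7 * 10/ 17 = -58280/ 119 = -489.75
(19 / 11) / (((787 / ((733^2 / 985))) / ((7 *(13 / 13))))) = 8.38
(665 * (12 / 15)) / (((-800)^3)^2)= 133 / 65536000000000000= 0.00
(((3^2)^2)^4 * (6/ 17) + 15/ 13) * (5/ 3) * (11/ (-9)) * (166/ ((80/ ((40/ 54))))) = -5109215703515/ 107406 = -47569183.32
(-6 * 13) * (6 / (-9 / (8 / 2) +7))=-1872 / 19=-98.53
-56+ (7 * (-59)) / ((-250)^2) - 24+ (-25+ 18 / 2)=-6000413 / 62500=-96.01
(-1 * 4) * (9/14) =-18/7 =-2.57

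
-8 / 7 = -1.14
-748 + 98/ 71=-53010/ 71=-746.62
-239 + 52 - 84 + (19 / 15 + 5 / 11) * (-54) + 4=-19797 / 55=-359.95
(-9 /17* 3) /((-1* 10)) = 27 /170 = 0.16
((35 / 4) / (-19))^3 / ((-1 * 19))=42875 / 8340544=0.01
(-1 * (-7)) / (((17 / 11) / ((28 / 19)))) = 2156 / 323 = 6.67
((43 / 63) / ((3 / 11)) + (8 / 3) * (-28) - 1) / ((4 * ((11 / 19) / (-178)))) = 11691574 / 2079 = 5623.65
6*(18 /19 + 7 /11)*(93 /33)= 61566 /2299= 26.78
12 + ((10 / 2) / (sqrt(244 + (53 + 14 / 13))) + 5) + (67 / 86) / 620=sqrt(2015) / 155 + 906507 / 53320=17.29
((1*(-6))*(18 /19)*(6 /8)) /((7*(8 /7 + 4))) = -9 /76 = -0.12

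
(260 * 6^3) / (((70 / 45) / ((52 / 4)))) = 3285360 / 7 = 469337.14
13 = 13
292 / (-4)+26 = -47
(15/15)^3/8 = 1/8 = 0.12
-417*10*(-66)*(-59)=-16237980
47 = 47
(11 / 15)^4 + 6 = 318391 / 50625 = 6.29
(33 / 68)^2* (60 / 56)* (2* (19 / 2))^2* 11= 64866285 / 64736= 1002.01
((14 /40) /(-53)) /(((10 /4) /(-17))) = 119 /2650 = 0.04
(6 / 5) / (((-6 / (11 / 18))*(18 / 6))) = -11 / 270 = -0.04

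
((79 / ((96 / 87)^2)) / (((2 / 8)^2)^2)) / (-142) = -66439 / 568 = -116.97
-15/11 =-1.36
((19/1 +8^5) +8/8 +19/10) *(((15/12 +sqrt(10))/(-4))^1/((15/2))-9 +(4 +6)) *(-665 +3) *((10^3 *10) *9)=-1872221315250 +65120741400 *sqrt(10)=-1666291449507.18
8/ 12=2/ 3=0.67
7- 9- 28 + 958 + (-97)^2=10337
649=649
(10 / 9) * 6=20 / 3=6.67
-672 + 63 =-609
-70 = -70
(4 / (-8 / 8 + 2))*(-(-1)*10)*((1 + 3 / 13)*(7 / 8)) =43.08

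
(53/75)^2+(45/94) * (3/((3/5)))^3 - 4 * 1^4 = 29789671/528750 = 56.34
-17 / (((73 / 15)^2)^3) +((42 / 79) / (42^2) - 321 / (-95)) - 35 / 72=1655371107057079439 / 572424737622668280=2.89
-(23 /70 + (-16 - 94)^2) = -847023 /70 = -12100.33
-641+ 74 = -567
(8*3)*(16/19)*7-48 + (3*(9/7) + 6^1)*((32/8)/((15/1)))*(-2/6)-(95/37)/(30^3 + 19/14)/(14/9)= 2583789912871/27903472485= 92.60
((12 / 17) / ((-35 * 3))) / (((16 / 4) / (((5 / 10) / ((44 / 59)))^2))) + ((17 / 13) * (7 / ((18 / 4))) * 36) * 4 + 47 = 20361292667 / 59899840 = 339.92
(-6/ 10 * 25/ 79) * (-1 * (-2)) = -30/ 79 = -0.38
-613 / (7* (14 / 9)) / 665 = -5517 / 65170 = -0.08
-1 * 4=-4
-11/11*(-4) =4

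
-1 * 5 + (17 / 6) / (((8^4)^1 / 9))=-40909 / 8192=-4.99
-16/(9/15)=-26.67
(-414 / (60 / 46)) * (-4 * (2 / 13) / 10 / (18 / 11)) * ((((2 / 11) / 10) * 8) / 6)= 4232 / 14625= 0.29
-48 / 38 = -24 / 19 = -1.26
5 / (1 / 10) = 50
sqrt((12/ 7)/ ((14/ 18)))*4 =24*sqrt(3)/ 7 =5.94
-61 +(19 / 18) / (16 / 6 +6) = -9497 / 156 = -60.88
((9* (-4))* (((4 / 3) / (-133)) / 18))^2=64 / 159201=0.00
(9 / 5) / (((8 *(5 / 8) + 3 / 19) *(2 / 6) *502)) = 513 / 245980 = 0.00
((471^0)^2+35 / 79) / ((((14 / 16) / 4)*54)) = 608 / 4977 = 0.12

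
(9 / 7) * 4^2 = 144 / 7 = 20.57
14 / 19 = 0.74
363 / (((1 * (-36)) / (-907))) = 109747 / 12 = 9145.58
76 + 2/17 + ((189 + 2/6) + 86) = 17924/51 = 351.45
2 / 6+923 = 2770 / 3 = 923.33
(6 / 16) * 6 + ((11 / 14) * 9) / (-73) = 2.15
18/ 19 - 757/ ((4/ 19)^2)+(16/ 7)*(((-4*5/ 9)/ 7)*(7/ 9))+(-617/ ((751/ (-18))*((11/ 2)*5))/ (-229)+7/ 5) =-27844060619958797/ 1630402194960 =-17078.03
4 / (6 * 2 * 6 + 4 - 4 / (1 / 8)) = 1 / 11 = 0.09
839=839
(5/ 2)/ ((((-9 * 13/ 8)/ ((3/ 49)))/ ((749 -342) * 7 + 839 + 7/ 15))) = -221308/ 5733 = -38.60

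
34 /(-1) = -34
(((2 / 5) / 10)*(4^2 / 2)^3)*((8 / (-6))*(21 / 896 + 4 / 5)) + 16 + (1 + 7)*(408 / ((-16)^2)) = 9397 / 1500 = 6.26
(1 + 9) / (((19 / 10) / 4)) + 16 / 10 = 22.65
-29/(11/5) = -145/11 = -13.18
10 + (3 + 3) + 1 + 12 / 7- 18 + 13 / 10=141 / 70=2.01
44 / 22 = 2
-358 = -358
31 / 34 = 0.91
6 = 6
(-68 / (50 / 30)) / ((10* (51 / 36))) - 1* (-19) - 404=-9697 / 25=-387.88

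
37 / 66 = 0.56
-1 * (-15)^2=-225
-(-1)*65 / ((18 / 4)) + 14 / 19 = 2596 / 171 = 15.18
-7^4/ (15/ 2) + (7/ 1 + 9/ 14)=-65623/ 210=-312.49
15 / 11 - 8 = -73 / 11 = -6.64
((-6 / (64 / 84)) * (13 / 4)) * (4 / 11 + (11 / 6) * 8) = -8463 / 22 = -384.68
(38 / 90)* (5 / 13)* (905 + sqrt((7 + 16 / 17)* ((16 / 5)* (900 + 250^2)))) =17195 / 117 + 760* sqrt(32334) / 663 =353.09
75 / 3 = 25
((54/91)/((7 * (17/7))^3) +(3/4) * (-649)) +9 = -854375397/1788332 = -477.75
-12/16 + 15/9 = 11/12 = 0.92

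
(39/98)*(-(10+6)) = -312/49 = -6.37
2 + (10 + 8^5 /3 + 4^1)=10938.67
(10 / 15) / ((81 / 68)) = 136 / 243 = 0.56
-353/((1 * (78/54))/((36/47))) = -114372/611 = -187.19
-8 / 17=-0.47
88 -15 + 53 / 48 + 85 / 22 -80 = -1073 / 528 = -2.03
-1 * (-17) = 17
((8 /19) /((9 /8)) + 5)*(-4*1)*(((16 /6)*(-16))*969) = 7998976 /9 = 888775.11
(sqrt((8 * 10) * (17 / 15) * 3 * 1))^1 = 4 * sqrt(17) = 16.49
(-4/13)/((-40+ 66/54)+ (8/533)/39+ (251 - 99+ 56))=-19188/10552891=-0.00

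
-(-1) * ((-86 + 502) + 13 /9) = 3757 /9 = 417.44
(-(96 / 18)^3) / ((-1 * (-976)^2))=16 / 100467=0.00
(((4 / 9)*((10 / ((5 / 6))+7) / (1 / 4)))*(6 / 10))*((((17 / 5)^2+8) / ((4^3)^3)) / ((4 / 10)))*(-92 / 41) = -71231 / 8396800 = -0.01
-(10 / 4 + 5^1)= -15 / 2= -7.50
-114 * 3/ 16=-171/ 8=-21.38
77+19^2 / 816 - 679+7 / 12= -163465 / 272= -600.97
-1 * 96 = -96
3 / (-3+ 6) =1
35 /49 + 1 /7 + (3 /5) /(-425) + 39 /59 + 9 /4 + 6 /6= 16733669 /3510500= 4.77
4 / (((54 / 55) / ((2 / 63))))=0.13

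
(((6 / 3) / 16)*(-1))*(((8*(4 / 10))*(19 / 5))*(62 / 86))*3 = -3534 / 1075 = -3.29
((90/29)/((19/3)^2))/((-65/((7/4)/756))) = -3/1088776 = -0.00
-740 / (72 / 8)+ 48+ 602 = 567.78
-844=-844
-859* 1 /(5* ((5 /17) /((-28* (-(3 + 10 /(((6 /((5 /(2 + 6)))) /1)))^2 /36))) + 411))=-961797389 /2301053505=-0.42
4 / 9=0.44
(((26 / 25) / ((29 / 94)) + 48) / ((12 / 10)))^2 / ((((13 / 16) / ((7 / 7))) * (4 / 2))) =1127.77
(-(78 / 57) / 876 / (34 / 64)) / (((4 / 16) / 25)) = -20800 / 70737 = -0.29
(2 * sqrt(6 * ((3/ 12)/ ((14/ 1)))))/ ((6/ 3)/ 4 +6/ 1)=2 * sqrt(21)/ 91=0.10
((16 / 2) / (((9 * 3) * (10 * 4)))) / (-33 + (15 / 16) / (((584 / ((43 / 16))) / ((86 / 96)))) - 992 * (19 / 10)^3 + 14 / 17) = -1016627200 / 938245834326141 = -0.00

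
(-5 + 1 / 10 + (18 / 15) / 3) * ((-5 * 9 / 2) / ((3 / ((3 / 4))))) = 405 / 16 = 25.31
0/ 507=0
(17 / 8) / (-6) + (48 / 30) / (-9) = -383 / 720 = -0.53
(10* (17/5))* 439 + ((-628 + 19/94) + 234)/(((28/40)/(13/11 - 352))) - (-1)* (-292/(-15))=11524959883/54285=212304.69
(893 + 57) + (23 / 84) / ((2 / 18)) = 26669 / 28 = 952.46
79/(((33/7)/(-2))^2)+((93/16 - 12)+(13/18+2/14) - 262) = -10290191/40656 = -253.10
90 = 90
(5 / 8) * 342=855 / 4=213.75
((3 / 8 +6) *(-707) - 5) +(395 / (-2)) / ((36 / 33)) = -28159 / 6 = -4693.17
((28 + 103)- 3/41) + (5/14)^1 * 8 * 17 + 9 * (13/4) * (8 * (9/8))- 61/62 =15721511/35588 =441.76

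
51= 51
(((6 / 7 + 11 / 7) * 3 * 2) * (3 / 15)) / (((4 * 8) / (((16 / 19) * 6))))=0.46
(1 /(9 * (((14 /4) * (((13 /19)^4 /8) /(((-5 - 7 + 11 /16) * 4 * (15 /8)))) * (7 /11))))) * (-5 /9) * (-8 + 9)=6486727775 /75572406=85.83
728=728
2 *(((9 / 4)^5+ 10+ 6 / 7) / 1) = 491167 / 3584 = 137.04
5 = 5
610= 610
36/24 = 3/2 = 1.50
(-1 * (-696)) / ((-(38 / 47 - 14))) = 8178 / 155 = 52.76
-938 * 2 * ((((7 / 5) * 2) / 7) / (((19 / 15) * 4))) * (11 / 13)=-30954 / 247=-125.32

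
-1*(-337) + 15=352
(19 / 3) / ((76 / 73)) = 73 / 12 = 6.08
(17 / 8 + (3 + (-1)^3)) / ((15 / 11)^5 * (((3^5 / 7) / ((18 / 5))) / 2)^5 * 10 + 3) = 0.00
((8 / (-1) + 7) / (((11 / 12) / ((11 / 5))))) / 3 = -4 / 5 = -0.80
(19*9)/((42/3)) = 171/14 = 12.21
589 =589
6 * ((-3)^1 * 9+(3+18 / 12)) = -135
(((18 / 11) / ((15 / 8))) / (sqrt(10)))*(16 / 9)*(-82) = -10496*sqrt(10) / 825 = -40.23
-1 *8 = -8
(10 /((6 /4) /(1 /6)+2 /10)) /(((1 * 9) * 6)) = 25 /1242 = 0.02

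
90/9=10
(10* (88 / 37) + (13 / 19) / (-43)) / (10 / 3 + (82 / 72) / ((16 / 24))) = 17243496 / 3657709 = 4.71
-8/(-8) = 1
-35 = -35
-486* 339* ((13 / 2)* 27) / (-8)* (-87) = -2515546449 / 8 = -314443306.12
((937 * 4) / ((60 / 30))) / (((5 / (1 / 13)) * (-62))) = -937 / 2015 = -0.47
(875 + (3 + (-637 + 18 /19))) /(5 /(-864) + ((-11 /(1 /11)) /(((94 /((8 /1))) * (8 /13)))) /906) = -28187921376 /2826079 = -9974.22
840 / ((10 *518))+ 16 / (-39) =-358 / 1443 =-0.25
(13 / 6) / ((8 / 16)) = 13 / 3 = 4.33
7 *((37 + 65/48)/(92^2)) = 12887/406272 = 0.03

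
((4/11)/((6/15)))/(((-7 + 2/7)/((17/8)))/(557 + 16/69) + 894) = 4575431/4499450307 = 0.00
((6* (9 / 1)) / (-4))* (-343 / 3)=3087 / 2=1543.50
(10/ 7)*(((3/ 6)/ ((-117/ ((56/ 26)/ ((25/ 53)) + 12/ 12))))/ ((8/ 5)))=-0.02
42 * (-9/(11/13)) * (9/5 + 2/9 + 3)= -123396/55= -2243.56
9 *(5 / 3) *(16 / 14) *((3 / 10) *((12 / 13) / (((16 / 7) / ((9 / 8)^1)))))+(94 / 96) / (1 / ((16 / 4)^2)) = 18.00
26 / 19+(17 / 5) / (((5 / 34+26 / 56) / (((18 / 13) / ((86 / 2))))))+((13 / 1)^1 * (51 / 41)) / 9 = 3.34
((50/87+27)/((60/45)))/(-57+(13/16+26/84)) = -201516/544475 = -0.37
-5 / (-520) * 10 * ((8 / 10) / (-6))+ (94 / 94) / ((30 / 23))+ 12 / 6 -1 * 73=-4566 / 65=-70.25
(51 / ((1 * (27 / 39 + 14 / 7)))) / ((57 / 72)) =15912 / 665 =23.93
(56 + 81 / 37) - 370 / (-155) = 69481 / 1147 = 60.58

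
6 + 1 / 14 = 85 / 14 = 6.07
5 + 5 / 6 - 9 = -19 / 6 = -3.17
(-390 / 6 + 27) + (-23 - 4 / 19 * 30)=-1279 / 19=-67.32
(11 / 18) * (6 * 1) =11 / 3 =3.67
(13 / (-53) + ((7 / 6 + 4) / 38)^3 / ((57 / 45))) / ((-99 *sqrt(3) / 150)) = 24198725825 *sqrt(3) / 196932754656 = 0.21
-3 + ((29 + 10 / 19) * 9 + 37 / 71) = 355135 / 1349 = 263.26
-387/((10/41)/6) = -47601/5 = -9520.20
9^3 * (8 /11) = 5832 /11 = 530.18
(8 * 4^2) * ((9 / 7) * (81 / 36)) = 2592 / 7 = 370.29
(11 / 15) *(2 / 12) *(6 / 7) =11 / 105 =0.10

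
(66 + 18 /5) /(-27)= -116 /45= -2.58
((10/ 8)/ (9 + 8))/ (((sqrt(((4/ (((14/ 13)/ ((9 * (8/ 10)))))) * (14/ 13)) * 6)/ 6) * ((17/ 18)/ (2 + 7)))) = 135 * sqrt(30)/ 2312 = 0.32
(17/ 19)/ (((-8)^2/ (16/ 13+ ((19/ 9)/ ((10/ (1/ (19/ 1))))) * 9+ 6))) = 16201/ 158080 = 0.10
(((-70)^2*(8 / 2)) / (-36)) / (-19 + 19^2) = -2450 / 1539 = -1.59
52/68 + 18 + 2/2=336/17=19.76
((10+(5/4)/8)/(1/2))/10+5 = 225/32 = 7.03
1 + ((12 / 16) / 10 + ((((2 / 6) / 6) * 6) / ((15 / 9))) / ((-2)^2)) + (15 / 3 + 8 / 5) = 309 / 40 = 7.72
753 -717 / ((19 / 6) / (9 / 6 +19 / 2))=-33015 / 19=-1737.63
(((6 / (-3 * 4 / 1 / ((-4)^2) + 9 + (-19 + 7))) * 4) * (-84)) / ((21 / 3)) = 384 / 5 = 76.80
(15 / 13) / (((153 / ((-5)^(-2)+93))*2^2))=1163 / 6630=0.18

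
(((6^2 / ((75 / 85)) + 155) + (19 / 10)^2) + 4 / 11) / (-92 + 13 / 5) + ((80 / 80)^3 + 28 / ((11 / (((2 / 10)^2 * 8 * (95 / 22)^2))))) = 166040309 / 11899140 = 13.95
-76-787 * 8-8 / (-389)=-2478700 / 389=-6371.98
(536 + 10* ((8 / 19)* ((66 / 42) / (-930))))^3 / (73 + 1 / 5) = 728485400363315363840 / 346301887211847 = 2103613.72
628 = 628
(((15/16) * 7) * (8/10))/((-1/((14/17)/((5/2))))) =-147/85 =-1.73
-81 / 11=-7.36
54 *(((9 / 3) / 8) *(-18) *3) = -2187 / 2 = -1093.50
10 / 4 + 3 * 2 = 17 / 2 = 8.50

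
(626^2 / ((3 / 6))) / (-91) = -783752 / 91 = -8612.66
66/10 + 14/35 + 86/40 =183/20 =9.15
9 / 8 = 1.12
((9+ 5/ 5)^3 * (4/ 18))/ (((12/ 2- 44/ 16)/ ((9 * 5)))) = 40000/ 13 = 3076.92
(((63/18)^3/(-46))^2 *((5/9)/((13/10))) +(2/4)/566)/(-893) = -834347251/2002116744576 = -0.00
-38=-38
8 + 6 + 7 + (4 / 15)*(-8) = 283 / 15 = 18.87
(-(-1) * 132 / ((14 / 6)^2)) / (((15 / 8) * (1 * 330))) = 0.04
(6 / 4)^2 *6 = 27 / 2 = 13.50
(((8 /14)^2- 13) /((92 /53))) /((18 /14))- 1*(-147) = 3957 /28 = 141.32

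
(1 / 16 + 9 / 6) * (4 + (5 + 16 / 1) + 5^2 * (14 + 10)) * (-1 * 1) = -15625 / 16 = -976.56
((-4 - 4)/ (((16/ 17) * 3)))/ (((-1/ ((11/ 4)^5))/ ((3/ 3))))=2737867/ 6144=445.62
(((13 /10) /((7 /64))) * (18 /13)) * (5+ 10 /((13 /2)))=9792 /91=107.60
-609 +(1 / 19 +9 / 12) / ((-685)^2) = -21717609839 / 35661100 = -609.00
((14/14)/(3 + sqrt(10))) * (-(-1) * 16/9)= -16/3 + 16 * sqrt(10)/9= 0.29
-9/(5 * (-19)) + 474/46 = 22722/2185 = 10.40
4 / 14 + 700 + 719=9935 / 7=1419.29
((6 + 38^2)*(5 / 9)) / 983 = 7250 / 8847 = 0.82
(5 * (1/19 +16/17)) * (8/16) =1605/646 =2.48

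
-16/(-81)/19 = 16/1539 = 0.01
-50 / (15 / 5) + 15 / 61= -3005 / 183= -16.42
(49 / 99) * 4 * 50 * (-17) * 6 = -333200 / 33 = -10096.97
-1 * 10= -10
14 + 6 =20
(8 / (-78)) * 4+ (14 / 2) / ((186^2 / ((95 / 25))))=-0.41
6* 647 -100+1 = 3783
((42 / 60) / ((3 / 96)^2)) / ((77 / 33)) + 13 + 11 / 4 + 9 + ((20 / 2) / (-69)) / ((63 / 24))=9618311 / 28980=331.89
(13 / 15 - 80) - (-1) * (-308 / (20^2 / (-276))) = 10004 / 75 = 133.39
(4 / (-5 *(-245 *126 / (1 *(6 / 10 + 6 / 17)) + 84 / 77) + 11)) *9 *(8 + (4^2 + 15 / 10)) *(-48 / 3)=-1454112 / 16035799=-0.09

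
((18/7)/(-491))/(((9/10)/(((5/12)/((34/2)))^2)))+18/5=3.60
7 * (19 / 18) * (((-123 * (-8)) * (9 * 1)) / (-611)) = -107.10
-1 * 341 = -341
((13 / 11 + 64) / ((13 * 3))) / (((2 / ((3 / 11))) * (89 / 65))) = 3585 / 21538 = 0.17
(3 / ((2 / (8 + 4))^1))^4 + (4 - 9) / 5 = 104975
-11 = -11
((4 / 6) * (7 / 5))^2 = 196 / 225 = 0.87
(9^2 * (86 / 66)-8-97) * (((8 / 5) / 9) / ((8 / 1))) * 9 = 6 / 55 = 0.11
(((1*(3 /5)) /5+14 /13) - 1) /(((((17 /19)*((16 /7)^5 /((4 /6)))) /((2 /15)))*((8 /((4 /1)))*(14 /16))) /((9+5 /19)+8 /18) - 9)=12754112 /6749346825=0.00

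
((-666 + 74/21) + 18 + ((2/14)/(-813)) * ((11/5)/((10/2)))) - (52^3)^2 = -937621193879487/47425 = -19770610308.48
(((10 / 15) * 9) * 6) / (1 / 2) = 72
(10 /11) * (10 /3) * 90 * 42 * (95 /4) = 2992500 /11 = 272045.45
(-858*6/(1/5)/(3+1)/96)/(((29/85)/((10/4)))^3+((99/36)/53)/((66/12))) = -2909033359375/519719984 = -5597.31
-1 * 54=-54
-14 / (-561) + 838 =470132 / 561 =838.02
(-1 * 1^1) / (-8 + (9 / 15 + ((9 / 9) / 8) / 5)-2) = 8 / 75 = 0.11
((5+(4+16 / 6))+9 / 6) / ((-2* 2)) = -79 / 24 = -3.29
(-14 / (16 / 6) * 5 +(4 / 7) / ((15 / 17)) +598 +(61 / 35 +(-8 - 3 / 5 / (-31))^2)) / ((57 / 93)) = 1040.67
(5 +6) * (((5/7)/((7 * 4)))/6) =55/1176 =0.05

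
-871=-871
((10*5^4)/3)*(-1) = -6250/3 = -2083.33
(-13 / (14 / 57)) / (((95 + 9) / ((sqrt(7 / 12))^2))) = -19 / 64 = -0.30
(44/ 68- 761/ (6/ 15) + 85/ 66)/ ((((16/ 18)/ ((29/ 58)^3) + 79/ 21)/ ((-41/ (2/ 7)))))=6426089859/ 256190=25083.30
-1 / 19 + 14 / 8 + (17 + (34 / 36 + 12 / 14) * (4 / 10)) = 464867 / 23940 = 19.42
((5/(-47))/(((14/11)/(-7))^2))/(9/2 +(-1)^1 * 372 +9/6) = 605/68808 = 0.01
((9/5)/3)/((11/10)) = 6/11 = 0.55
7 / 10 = 0.70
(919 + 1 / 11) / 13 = 10110 / 143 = 70.70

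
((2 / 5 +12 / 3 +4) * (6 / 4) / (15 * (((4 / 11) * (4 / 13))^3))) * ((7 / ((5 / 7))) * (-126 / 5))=-189567567189 / 1280000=-148099.66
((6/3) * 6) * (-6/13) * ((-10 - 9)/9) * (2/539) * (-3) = -0.13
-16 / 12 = -4 / 3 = -1.33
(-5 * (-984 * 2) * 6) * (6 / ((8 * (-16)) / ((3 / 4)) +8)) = -132840 / 61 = -2177.70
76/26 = 38/13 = 2.92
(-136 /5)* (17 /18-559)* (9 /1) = 136612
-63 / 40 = -1.58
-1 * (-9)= 9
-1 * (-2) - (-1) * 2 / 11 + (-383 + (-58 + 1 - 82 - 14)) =-5872 / 11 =-533.82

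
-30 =-30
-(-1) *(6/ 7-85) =-589/ 7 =-84.14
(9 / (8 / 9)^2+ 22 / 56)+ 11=10207 / 448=22.78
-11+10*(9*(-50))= -4511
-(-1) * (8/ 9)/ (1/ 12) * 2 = 64/ 3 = 21.33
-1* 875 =-875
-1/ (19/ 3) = -3/ 19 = -0.16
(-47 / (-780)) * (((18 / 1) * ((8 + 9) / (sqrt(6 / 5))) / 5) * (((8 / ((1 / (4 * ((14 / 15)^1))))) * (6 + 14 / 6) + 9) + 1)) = 186167 * sqrt(30) / 1170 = 871.52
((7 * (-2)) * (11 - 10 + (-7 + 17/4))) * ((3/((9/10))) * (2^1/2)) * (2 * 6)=980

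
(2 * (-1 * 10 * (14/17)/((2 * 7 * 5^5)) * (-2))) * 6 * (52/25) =2496/265625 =0.01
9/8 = 1.12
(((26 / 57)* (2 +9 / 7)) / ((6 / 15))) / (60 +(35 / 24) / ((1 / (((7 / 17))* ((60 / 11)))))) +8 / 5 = 15666866 / 9442335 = 1.66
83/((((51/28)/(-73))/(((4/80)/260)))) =-0.64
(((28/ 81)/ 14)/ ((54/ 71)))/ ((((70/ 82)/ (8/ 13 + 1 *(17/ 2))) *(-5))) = -229969/ 3316950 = -0.07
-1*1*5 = -5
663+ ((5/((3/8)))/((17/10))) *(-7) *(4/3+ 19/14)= 78839/153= 515.29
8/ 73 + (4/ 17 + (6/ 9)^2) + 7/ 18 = 8773/ 7446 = 1.18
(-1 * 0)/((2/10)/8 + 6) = 0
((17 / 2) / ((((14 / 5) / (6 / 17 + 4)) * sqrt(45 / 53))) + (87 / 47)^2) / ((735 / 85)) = 42891 / 108241 + 629 * sqrt(265) / 6174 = 2.05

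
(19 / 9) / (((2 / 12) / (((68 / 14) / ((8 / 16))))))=2584 / 21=123.05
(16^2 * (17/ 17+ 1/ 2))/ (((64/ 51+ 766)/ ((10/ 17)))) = 0.29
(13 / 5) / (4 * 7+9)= 13 / 185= 0.07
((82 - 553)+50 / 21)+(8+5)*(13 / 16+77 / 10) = -601367 / 1680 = -357.96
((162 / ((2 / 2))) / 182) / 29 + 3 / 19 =9456 / 50141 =0.19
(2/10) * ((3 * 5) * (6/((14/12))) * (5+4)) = 972/7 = 138.86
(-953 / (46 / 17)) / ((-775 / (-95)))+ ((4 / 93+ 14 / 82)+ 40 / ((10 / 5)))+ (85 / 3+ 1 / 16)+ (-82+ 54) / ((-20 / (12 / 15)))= 230024147 / 35079600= 6.56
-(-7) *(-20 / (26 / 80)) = -5600 / 13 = -430.77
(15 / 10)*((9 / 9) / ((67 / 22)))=33 / 67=0.49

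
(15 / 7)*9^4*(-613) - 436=-60331447 / 7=-8618778.14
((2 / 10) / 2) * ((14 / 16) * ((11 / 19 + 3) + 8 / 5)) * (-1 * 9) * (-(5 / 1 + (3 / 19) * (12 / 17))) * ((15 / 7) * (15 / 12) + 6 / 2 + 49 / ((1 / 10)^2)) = 251045137863 / 2454800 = 102267.04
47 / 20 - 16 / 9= 103 / 180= 0.57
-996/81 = -332/27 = -12.30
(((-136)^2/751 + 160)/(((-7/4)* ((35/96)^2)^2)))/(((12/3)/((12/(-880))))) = 1261789249536/61983315625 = 20.36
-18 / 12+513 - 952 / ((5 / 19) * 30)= 58637 / 150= 390.91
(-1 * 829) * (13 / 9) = -10777 / 9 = -1197.44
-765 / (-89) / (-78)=-255 / 2314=-0.11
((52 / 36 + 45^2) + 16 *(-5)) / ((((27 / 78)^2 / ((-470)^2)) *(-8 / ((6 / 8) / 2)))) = -81747965975 / 486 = -168205691.31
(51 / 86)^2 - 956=-7067975 / 7396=-955.65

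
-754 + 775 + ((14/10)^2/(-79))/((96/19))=3980669/189600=21.00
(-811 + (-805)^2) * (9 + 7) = 10355424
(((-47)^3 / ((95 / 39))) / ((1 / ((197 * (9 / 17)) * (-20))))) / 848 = 7179048981 / 68476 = 104840.37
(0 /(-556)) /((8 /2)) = 0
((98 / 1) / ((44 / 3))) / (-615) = -49 / 4510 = -0.01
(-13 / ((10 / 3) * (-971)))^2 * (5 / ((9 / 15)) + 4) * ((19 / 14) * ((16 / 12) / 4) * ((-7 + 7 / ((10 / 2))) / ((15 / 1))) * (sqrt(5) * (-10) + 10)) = -118807 / 353565375 + 118807 * sqrt(5) / 353565375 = 0.00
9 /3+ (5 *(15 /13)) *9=714 /13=54.92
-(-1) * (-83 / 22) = -3.77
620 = 620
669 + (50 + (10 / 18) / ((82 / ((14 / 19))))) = 5040944 / 7011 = 719.00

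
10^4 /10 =1000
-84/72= -7/6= -1.17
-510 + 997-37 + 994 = 1444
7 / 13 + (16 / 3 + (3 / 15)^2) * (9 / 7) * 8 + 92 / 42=395833 / 6825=58.00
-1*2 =-2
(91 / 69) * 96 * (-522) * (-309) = 469699776 / 23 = 20421729.39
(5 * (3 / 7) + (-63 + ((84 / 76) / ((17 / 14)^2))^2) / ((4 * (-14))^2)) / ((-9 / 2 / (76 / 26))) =-9558699413 / 6931574832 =-1.38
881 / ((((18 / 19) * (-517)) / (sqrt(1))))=-1.80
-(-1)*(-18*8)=-144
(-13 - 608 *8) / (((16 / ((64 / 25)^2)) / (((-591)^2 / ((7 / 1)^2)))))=-14239396.57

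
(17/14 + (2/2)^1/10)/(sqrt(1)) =46/35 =1.31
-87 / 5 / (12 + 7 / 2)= -1.12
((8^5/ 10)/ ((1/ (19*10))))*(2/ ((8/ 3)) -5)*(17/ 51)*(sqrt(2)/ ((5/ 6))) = -5292032*sqrt(2)/ 5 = -1496812.69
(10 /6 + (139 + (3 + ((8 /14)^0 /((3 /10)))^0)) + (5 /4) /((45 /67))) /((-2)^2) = 5275 /144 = 36.63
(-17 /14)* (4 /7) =-34 /49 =-0.69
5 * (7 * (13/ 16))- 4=391/ 16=24.44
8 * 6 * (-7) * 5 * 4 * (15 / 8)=-12600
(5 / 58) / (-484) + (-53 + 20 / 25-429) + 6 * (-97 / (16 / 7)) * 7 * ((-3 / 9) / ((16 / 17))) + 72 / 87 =338851993 / 2245760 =150.89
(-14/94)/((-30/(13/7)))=13/1410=0.01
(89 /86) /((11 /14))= 623 /473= 1.32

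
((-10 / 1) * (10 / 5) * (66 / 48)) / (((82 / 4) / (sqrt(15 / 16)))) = -55 * sqrt(15) / 164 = -1.30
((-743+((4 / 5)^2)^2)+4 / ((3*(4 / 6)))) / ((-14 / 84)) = 2777214 / 625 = 4443.54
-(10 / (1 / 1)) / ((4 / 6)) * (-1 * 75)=1125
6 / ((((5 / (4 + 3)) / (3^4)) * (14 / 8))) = 1944 / 5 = 388.80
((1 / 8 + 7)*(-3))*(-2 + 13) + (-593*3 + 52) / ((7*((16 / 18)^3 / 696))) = -109636857 / 448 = -244725.13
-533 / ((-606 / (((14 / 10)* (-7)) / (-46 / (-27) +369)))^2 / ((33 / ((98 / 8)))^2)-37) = -0.00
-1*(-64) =64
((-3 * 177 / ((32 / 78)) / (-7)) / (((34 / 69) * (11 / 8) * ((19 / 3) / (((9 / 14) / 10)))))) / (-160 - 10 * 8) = -12860289 / 1114220800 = -0.01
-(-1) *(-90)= -90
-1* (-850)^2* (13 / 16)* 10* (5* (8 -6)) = -58703125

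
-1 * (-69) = 69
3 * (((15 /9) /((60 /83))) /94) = 83 /1128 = 0.07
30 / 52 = 15 / 26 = 0.58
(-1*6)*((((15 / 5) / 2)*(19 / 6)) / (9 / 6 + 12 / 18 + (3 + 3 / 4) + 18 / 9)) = -18 / 5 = -3.60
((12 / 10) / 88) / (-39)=-1 / 2860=-0.00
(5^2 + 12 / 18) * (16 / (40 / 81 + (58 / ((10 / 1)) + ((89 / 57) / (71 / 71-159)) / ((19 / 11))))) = 9486560160 / 145257697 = 65.31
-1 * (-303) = 303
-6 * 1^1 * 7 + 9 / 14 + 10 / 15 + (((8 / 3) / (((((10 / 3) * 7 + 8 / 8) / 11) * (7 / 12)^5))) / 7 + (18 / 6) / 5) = -9672447229 / 257651310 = -37.54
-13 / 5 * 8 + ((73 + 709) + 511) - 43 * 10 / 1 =4211 / 5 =842.20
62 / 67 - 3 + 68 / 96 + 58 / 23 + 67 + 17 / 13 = 33397321 / 480792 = 69.46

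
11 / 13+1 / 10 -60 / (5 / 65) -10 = -102577 / 130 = -789.05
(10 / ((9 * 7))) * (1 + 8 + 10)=190 / 63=3.02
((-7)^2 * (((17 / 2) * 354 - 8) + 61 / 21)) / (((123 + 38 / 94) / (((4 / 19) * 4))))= 41507956 / 41325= 1004.43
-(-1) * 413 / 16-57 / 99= 25.24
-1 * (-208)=208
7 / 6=1.17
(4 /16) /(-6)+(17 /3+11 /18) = 449 /72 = 6.24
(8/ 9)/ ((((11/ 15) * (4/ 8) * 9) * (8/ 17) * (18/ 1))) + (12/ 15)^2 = 44893/ 66825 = 0.67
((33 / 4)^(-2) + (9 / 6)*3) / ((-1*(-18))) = 9833 / 39204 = 0.25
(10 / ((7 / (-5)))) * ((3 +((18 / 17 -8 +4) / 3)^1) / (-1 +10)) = -5150 / 3213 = -1.60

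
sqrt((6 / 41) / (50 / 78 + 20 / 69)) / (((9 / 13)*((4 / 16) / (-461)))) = -23972*sqrt(20472530) / 102705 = -1056.08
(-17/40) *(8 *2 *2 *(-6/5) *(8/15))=1088/125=8.70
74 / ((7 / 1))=74 / 7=10.57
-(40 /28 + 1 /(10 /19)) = -233 /70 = -3.33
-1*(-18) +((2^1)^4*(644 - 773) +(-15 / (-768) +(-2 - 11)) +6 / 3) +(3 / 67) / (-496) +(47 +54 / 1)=-1040018335 / 531712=-1955.98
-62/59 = -1.05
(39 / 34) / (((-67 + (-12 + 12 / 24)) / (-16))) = 624 / 2669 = 0.23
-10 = -10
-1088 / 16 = -68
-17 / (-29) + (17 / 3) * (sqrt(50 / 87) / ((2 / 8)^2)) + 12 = 365 / 29 + 1360 * sqrt(174) / 261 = 81.32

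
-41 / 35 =-1.17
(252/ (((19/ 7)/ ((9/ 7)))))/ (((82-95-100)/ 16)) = -36288/ 2147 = -16.90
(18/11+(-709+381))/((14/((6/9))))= -3590/231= -15.54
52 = 52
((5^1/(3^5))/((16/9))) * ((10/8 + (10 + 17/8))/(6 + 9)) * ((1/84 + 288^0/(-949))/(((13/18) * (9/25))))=2313875/5372220672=0.00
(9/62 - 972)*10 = -301275/31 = -9718.55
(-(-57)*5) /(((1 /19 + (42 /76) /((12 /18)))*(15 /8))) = 11552 /67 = 172.42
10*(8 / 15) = 16 / 3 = 5.33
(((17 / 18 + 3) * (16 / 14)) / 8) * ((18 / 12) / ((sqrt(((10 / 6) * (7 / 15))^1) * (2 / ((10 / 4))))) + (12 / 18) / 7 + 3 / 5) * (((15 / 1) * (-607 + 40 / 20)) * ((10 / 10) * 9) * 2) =-28994625 * sqrt(7) / 392-3135715 / 49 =-259689.51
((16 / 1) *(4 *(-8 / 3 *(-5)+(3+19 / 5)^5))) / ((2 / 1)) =4365800704 / 9375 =465685.41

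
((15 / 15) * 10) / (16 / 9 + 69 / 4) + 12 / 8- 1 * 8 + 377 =101661 / 274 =371.03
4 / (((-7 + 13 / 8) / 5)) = -160 / 43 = -3.72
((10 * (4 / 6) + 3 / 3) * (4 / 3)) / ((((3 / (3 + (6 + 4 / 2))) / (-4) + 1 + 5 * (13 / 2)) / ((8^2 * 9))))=259072 / 1471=176.12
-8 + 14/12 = -41/6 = -6.83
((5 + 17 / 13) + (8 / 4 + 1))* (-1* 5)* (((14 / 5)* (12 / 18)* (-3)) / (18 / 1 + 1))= 3388 / 247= 13.72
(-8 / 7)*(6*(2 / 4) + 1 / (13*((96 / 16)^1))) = -940 / 273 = -3.44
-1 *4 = -4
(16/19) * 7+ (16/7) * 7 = 21.89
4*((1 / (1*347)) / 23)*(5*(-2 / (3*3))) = -40 / 71829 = -0.00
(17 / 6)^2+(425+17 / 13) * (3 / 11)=639863 / 5148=124.29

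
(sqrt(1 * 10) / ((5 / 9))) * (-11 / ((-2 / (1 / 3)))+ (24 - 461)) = -7833 * sqrt(10) / 10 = -2477.01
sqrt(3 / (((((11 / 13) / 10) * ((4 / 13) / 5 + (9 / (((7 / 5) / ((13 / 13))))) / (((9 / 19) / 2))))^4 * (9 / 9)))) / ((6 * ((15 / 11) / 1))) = 174936125 * sqrt(3) / 7584136758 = 0.04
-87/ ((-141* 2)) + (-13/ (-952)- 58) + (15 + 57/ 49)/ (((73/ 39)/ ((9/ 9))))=-1121320511/ 22864184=-49.04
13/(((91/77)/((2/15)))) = 22/15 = 1.47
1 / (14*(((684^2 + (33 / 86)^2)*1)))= 3698 / 24221848455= 0.00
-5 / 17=-0.29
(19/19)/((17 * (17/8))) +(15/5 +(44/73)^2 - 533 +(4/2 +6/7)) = -526.75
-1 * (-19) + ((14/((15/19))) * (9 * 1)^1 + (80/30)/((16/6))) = 898/5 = 179.60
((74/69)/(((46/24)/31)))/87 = 9176/46023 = 0.20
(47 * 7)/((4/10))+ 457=2559/2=1279.50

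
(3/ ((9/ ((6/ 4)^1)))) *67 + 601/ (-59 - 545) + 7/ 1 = 23861/ 604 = 39.50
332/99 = 3.35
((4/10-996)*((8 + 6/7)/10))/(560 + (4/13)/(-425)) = -17052139/10828986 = -1.57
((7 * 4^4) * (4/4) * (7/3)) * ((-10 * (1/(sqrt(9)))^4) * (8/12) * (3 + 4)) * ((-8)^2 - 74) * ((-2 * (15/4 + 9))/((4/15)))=-186592000/81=-2303604.94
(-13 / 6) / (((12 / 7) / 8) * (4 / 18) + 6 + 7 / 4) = -182 / 655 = -0.28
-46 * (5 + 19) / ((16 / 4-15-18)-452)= 1104 / 481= 2.30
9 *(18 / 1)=162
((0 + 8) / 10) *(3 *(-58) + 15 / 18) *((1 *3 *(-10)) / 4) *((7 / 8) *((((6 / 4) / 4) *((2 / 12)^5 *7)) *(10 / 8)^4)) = 31819375 / 42467328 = 0.75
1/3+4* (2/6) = 5/3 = 1.67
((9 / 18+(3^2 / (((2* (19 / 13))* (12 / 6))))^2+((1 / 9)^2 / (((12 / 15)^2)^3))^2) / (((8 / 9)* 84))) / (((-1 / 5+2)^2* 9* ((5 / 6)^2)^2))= 114133039959097 / 41724047838412800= 0.00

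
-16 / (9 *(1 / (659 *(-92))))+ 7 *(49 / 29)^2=815961631 / 7569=107803.10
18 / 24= 3 / 4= 0.75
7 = 7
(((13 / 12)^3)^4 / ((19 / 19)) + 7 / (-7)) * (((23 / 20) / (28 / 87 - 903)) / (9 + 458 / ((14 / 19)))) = -1918556755541615 / 588708309760714211328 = -0.00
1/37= 0.03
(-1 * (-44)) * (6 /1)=264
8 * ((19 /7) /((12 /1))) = 38 /21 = 1.81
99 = 99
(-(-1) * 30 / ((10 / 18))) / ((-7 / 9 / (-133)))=9234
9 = 9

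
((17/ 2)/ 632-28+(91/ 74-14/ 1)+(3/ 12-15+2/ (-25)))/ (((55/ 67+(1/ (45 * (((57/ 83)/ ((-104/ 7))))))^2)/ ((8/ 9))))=-6239125865176533/ 132840276073418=-46.97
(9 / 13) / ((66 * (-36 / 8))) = -0.00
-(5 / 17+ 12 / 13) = -269 / 221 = -1.22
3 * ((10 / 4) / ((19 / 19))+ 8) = 63 / 2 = 31.50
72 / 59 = 1.22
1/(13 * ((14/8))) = 4/91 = 0.04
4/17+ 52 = 888/17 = 52.24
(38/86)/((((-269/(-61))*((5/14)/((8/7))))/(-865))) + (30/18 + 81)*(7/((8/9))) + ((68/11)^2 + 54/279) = 17878298445/43387817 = 412.06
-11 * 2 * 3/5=-66/5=-13.20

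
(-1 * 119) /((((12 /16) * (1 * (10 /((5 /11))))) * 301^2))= -0.00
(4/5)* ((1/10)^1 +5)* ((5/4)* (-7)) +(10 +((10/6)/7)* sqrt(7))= -257/10 +5* sqrt(7)/21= -25.07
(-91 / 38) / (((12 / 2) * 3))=-91 / 684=-0.13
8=8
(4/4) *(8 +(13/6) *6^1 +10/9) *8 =176.89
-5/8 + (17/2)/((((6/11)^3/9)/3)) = 22617/16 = 1413.56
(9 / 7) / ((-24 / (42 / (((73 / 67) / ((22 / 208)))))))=-6633 / 30368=-0.22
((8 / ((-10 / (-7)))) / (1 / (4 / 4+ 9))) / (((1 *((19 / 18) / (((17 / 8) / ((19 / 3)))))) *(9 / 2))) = 1428 / 361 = 3.96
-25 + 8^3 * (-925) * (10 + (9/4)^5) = -64092375/2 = -32046187.50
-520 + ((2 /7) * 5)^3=-177360 /343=-517.08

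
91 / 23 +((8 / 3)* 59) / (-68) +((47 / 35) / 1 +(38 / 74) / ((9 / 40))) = 24006536 / 4557105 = 5.27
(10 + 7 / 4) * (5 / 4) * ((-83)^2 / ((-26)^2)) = 1618915 / 10816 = 149.68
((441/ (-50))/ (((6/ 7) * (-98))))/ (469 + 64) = 21/ 106600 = 0.00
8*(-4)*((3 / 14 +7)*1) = -1616 / 7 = -230.86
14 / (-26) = -0.54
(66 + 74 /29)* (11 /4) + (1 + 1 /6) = 33005 /174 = 189.68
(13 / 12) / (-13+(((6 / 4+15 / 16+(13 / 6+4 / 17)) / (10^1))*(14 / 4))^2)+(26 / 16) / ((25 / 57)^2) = 112526074374987 / 13491578755000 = 8.34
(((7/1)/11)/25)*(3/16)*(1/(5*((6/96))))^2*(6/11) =2016/75625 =0.03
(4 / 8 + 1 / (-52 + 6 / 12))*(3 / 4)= 297 / 824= 0.36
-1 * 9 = -9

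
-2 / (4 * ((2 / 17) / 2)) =-17 / 2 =-8.50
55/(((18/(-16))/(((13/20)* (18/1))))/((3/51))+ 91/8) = 5720/1013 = 5.65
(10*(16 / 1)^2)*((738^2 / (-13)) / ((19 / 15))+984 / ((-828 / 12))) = -481236981760 / 5681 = -84709907.02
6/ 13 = 0.46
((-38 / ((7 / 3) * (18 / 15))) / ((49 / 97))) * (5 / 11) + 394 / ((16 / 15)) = 10780615 / 30184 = 357.16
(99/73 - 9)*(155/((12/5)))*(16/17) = -576600/1241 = -464.63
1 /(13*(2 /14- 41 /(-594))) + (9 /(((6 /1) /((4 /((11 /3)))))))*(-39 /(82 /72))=-287564958 /5165303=-55.67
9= 9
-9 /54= -1 /6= -0.17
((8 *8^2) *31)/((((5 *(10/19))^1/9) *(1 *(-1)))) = -1357056/25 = -54282.24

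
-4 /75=-0.05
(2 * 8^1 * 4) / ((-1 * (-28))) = 16 / 7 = 2.29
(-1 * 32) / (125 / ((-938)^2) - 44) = 28155008 / 38713011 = 0.73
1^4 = 1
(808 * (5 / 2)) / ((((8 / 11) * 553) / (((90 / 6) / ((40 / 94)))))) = 783255 / 4424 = 177.05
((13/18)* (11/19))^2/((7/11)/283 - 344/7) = -34277243/9634441644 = -0.00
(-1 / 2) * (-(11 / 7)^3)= 1331 / 686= 1.94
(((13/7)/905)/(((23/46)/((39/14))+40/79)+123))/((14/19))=761007/33797630440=0.00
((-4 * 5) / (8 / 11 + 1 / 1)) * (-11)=2420 / 19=127.37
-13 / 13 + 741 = 740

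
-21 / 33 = -7 / 11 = -0.64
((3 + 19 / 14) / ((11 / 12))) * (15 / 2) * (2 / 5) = 1098 / 77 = 14.26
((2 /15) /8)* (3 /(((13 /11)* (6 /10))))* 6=11 /26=0.42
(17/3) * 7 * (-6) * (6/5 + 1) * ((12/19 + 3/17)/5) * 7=-281358/475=-592.33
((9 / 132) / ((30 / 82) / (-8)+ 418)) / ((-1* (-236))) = 123 / 177941522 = 0.00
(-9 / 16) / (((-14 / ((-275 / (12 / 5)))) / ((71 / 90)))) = -19525 / 5376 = -3.63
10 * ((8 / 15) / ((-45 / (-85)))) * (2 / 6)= 272 / 81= 3.36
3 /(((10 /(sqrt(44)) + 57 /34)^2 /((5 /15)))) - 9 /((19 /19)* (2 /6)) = -246436080* sqrt(11) /46771921 - 440892343 /46771921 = -26.90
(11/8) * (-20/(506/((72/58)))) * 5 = -225/667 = -0.34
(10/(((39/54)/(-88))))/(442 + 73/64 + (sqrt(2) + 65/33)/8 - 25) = -29561129072640/10150492810861 + 8831877120*sqrt(2)/10150492810861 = -2.91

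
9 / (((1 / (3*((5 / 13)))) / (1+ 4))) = 675 / 13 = 51.92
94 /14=47 /7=6.71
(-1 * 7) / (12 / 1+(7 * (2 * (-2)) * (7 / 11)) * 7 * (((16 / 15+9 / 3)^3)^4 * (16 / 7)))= 9990468017578125 / 8324038366270713590932156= 0.00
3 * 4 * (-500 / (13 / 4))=-24000 / 13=-1846.15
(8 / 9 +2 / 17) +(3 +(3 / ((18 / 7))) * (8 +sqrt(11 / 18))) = 7 * sqrt(22) / 36 +2041 / 153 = 14.25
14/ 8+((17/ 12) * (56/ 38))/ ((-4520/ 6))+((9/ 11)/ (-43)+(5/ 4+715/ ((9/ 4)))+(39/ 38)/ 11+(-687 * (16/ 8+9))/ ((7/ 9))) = -12021926970391/ 1279569060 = -9395.29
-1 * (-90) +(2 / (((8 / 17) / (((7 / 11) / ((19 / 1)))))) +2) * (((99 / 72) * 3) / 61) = 90.14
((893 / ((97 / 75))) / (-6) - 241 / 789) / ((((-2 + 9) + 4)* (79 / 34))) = -300240043 / 66507177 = -4.51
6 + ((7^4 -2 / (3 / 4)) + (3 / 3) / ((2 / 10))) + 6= 7246 / 3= 2415.33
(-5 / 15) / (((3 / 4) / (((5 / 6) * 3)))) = -1.11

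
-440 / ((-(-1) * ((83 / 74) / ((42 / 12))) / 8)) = -10984.10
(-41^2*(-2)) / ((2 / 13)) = 21853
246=246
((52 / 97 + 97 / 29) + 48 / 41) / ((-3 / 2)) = -388414 / 115333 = -3.37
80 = 80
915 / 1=915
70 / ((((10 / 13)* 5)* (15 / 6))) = 182 / 25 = 7.28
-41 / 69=-0.59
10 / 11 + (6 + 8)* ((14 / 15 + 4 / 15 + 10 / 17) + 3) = 67.94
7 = 7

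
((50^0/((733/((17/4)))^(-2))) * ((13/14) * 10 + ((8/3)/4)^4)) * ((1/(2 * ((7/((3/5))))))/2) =11556011812/1911735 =6044.78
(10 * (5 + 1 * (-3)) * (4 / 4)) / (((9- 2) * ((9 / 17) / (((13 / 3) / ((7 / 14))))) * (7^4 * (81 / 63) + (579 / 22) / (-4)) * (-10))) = -77792 / 51233553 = -0.00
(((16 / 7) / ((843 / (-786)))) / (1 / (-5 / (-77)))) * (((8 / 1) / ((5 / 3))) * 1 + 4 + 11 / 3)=-71264 / 41307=-1.73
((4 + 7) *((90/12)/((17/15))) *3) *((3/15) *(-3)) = -4455/34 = -131.03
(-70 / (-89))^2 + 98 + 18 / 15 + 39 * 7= 372.82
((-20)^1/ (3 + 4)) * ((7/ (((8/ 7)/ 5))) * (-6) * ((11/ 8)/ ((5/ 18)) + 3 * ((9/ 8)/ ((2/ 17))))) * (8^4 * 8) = 578672640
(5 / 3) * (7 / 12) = 35 / 36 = 0.97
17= 17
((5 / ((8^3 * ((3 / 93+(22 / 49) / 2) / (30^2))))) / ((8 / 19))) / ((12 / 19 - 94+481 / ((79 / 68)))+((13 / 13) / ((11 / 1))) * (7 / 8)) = 1021122795 / 4028347648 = 0.25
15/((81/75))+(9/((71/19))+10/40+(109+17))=364351/2556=142.55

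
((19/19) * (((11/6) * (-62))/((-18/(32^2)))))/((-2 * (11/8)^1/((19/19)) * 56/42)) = -1763.56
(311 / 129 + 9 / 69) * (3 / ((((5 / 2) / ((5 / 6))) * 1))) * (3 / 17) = 7540 / 16813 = 0.45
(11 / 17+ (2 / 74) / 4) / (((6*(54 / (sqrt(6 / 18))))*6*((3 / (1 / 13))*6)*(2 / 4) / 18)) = 1645*sqrt(3) / 95376528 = 0.00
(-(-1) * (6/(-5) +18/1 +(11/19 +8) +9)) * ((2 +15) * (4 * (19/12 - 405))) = -268782002/285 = -943094.74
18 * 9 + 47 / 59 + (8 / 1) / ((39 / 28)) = 387811 / 2301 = 168.54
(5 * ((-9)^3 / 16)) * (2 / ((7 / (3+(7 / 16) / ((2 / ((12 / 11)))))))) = -1038825 / 4928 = -210.80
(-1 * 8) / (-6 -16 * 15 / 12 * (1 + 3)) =4 / 43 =0.09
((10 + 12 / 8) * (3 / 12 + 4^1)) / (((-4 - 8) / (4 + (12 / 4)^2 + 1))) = -2737 / 48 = -57.02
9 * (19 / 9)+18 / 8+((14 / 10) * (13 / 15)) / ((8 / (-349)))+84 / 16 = -15859 / 600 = -26.43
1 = 1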